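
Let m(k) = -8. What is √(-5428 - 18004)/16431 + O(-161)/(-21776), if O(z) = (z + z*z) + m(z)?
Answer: -3219/2722 + 2*I*√5858/16431 ≈ -1.1826 + 0.0093162*I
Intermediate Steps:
O(z) = -8 + z + z² (O(z) = (z + z*z) - 8 = (z + z²) - 8 = -8 + z + z²)
√(-5428 - 18004)/16431 + O(-161)/(-21776) = √(-5428 - 18004)/16431 + (-8 - 161 + (-161)²)/(-21776) = √(-23432)*(1/16431) + (-8 - 161 + 25921)*(-1/21776) = (2*I*√5858)*(1/16431) + 25752*(-1/21776) = 2*I*√5858/16431 - 3219/2722 = -3219/2722 + 2*I*√5858/16431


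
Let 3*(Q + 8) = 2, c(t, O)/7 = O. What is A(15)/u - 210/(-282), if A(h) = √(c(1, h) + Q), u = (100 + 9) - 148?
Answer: 35/47 - √879/117 ≈ 0.49128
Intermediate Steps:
c(t, O) = 7*O
Q = -22/3 (Q = -8 + (⅓)*2 = -8 + ⅔ = -22/3 ≈ -7.3333)
u = -39 (u = 109 - 148 = -39)
A(h) = √(-22/3 + 7*h) (A(h) = √(7*h - 22/3) = √(-22/3 + 7*h))
A(15)/u - 210/(-282) = (√(-66 + 63*15)/3)/(-39) - 210/(-282) = (√(-66 + 945)/3)*(-1/39) - 210*(-1/282) = (√879/3)*(-1/39) + 35/47 = -√879/117 + 35/47 = 35/47 - √879/117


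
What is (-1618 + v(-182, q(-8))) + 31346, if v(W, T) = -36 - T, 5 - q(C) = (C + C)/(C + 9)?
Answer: 29671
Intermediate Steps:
q(C) = 5 - 2*C/(9 + C) (q(C) = 5 - (C + C)/(C + 9) = 5 - 2*C/(9 + C))
(-1618 + v(-182, q(-8))) + 31346 = (-1618 + (-36 - 3*(15 - 8)/(9 - 8))) + 31346 = (-1618 + (-36 - 3*7/1)) + 31346 = (-1618 + (-36 - 3*7)) + 31346 = (-1618 + (-36 - 1*21)) + 31346 = (-1618 + (-36 - 21)) + 31346 = (-1618 - 57) + 31346 = -1675 + 31346 = 29671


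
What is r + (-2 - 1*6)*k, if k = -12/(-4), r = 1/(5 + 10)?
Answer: -359/15 ≈ -23.933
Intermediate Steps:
r = 1/15 ≈ 0.066667
k = 3 (k = -12*(-1/4) = 3)
r + (-2 - 1*6)*k = 1/15 + (-2 - 1*6)*3 = 1/15 + (-2 - 6)*3 = 1/15 - 8*3 = 1/15 - 24 = -359/15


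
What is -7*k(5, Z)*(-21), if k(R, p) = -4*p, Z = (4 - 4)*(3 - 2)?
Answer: 0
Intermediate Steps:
Z = 0 (Z = 0*1 = 0)
-7*k(5, Z)*(-21) = -(-28)*0*(-21) = -7*0*(-21) = 0*(-21) = 0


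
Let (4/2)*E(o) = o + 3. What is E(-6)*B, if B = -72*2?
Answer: 216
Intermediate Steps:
B = -144
E(o) = 3/2 + o/2 (E(o) = (o + 3)/2 = (3 + o)/2 = 3/2 + o/2)
E(-6)*B = (3/2 + (1/2)*(-6))*(-144) = (3/2 - 3)*(-144) = -3/2*(-144) = 216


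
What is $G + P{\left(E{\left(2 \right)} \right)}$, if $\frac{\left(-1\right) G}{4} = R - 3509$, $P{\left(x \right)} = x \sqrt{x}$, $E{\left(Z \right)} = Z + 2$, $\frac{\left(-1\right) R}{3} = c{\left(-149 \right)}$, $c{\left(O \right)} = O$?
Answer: $12256$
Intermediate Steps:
$R = 447$ ($R = \left(-3\right) \left(-149\right) = 447$)
$E{\left(Z \right)} = 2 + Z$
$P{\left(x \right)} = x^{\frac{3}{2}}$
$G = 12248$ ($G = - 4 \left(447 - 3509\right) = \left(-4\right) \left(-3062\right) = 12248$)
$G + P{\left(E{\left(2 \right)} \right)} = 12248 + \left(2 + 2\right)^{\frac{3}{2}} = 12248 + 4^{\frac{3}{2}} = 12248 + 8 = 12256$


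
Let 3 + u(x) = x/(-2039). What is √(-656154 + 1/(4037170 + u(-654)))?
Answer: I*√44462484884930470293386393/8231784167 ≈ 810.03*I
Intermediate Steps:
u(x) = -3 - x/2039 (u(x) = -3 + x/(-2039) = -3 + x*(-1/2039) = -3 - x/2039)
√(-656154 + 1/(4037170 + u(-654))) = √(-656154 + 1/(4037170 + (-3 - 1/2039*(-654)))) = √(-656154 + 1/(4037170 + (-3 + 654/2039))) = √(-656154 + 1/(4037170 - 5463/2039)) = √(-656154 + 1/(8231784167/2039)) = √(-656154 + 2039/8231784167) = √(-5401318108311679/8231784167) = I*√44462484884930470293386393/8231784167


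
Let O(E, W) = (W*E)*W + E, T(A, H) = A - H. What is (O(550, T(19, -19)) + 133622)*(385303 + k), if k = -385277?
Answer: 24137672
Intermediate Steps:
O(E, W) = E + E*W² (O(E, W) = (E*W)*W + E = E*W² + E = E + E*W²)
(O(550, T(19, -19)) + 133622)*(385303 + k) = (550*(1 + (19 - 1*(-19))²) + 133622)*(385303 - 385277) = (550*(1 + (19 + 19)²) + 133622)*26 = (550*(1 + 38²) + 133622)*26 = (550*(1 + 1444) + 133622)*26 = (550*1445 + 133622)*26 = (794750 + 133622)*26 = 928372*26 = 24137672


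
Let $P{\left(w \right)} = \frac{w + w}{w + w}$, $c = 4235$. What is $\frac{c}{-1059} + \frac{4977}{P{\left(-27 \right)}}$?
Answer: $\frac{5266408}{1059} \approx 4973.0$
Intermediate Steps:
$P{\left(w \right)} = 1$ ($P{\left(w \right)} = \frac{2 w}{2 w} = 2 w \frac{1}{2 w} = 1$)
$\frac{c}{-1059} + \frac{4977}{P{\left(-27 \right)}} = \frac{4235}{-1059} + \frac{4977}{1} = 4235 \left(- \frac{1}{1059}\right) + 4977 \cdot 1 = - \frac{4235}{1059} + 4977 = \frac{5266408}{1059}$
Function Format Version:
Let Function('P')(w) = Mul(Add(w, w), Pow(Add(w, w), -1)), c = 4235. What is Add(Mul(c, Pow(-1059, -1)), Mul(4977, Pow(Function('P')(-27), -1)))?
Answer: Rational(5266408, 1059) ≈ 4973.0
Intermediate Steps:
Function('P')(w) = 1 (Function('P')(w) = Mul(Mul(2, w), Pow(Mul(2, w), -1)) = Mul(Mul(2, w), Mul(Rational(1, 2), Pow(w, -1))) = 1)
Add(Mul(c, Pow(-1059, -1)), Mul(4977, Pow(Function('P')(-27), -1))) = Add(Mul(4235, Pow(-1059, -1)), Mul(4977, Pow(1, -1))) = Add(Mul(4235, Rational(-1, 1059)), Mul(4977, 1)) = Add(Rational(-4235, 1059), 4977) = Rational(5266408, 1059)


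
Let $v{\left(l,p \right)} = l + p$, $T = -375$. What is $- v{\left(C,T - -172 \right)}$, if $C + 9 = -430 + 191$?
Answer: $451$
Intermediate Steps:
$C = -248$ ($C = -9 + \left(-430 + 191\right) = -9 - 239 = -248$)
$- v{\left(C,T - -172 \right)} = - (-248 - 203) = \left(-1\right) \left(-451\right) = 451$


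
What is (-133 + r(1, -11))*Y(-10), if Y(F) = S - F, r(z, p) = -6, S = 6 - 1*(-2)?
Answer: -2502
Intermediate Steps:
S = 8 (S = 6 + 2 = 8)
Y(F) = 8 - F
(-133 + r(1, -11))*Y(-10) = (-133 - 6)*(8 - 1*(-10)) = -139*(8 + 10) = -139*18 = -2502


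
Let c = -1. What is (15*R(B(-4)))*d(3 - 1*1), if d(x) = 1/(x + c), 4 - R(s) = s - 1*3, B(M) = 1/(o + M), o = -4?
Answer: 855/8 ≈ 106.88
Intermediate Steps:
B(M) = 1/(-4 + M)
R(s) = 7 - s (R(s) = 4 - (s - 1*3) = 4 - (s - 3) = 4 - (-3 + s) = 4 + (3 - s) = 7 - s)
d(x) = 1/(-1 + x) (d(x) = 1/(x - 1) = 1/(-1 + x))
(15*R(B(-4)))*d(3 - 1*1) = (15*(7 - 1/(-4 - 4)))/(-1 + (3 - 1*1)) = (15*(7 - 1/(-8)))/(-1 + (3 - 1)) = (15*(7 - 1*(-1/8)))/(-1 + 2) = (15*(7 + 1/8))/1 = (15*(57/8))*1 = (855/8)*1 = 855/8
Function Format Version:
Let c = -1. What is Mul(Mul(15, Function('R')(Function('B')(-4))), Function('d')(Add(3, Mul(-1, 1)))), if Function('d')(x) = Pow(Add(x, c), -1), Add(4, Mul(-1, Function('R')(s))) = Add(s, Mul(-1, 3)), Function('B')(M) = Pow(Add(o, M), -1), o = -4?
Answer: Rational(855, 8) ≈ 106.88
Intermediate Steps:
Function('B')(M) = Pow(Add(-4, M), -1)
Function('R')(s) = Add(7, Mul(-1, s)) (Function('R')(s) = Add(4, Mul(-1, Add(s, Mul(-1, 3)))) = Add(4, Mul(-1, Add(s, -3))) = Add(4, Mul(-1, Add(-3, s))) = Add(4, Add(3, Mul(-1, s))) = Add(7, Mul(-1, s)))
Function('d')(x) = Pow(Add(-1, x), -1) (Function('d')(x) = Pow(Add(x, -1), -1) = Pow(Add(-1, x), -1))
Mul(Mul(15, Function('R')(Function('B')(-4))), Function('d')(Add(3, Mul(-1, 1)))) = Mul(Mul(15, Add(7, Mul(-1, Pow(Add(-4, -4), -1)))), Pow(Add(-1, Add(3, Mul(-1, 1))), -1)) = Mul(Mul(15, Add(7, Mul(-1, Pow(-8, -1)))), Pow(Add(-1, Add(3, -1)), -1)) = Mul(Mul(15, Add(7, Mul(-1, Rational(-1, 8)))), Pow(Add(-1, 2), -1)) = Mul(Mul(15, Add(7, Rational(1, 8))), Pow(1, -1)) = Mul(Mul(15, Rational(57, 8)), 1) = Mul(Rational(855, 8), 1) = Rational(855, 8)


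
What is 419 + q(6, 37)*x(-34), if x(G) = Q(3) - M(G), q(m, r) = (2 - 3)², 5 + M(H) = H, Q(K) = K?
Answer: 461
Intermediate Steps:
M(H) = -5 + H
q(m, r) = 1 (q(m, r) = (-1)² = 1)
x(G) = 8 - G (x(G) = 3 - (-5 + G) = 3 + (5 - G) = 8 - G)
419 + q(6, 37)*x(-34) = 419 + 1*(8 - 1*(-34)) = 419 + 1*(8 + 34) = 419 + 1*42 = 419 + 42 = 461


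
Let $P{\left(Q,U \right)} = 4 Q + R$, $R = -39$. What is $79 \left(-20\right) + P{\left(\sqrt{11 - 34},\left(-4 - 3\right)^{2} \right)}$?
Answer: $-1619 + 4 i \sqrt{23} \approx -1619.0 + 19.183 i$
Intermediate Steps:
$P{\left(Q,U \right)} = -39 + 4 Q$ ($P{\left(Q,U \right)} = 4 Q - 39 = -39 + 4 Q$)
$79 \left(-20\right) + P{\left(\sqrt{11 - 34},\left(-4 - 3\right)^{2} \right)} = 79 \left(-20\right) - \left(39 - 4 \sqrt{11 - 34}\right) = -1580 - \left(39 - 4 \sqrt{-23}\right) = -1580 - \left(39 - 4 i \sqrt{23}\right) = -1619 + 4 i \sqrt{23}$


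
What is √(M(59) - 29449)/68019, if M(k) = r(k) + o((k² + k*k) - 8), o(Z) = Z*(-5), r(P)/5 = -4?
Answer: I*√1311/9717 ≈ 0.0037262*I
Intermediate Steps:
r(P) = -20 (r(P) = 5*(-4) = -20)
o(Z) = -5*Z
M(k) = 20 - 10*k² (M(k) = -20 - 5*((k² + k*k) - 8) = -20 - 5*((k² + k²) - 8) = -20 - 5*(2*k² - 8) = -20 - 5*(-8 + 2*k²) = -20 + (40 - 10*k²) = 20 - 10*k²)
√(M(59) - 29449)/68019 = √((20 - 10*59²) - 29449)/68019 = √((20 - 10*3481) - 29449)*(1/68019) = √((20 - 34810) - 29449)*(1/68019) = √(-34790 - 29449)*(1/68019) = √(-64239)*(1/68019) = (7*I*√1311)*(1/68019) = I*√1311/9717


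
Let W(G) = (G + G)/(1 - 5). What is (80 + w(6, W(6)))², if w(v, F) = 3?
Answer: 6889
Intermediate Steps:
W(G) = -G/2 (W(G) = (2*G)/(-4) = (2*G)*(-¼) = -G/2)
(80 + w(6, W(6)))² = (80 + 3)² = 83² = 6889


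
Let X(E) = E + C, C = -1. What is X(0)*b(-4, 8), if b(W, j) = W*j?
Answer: 32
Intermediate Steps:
X(E) = -1 + E (X(E) = E - 1 = -1 + E)
X(0)*b(-4, 8) = (-1 + 0)*(-4*8) = -1*(-32) = 32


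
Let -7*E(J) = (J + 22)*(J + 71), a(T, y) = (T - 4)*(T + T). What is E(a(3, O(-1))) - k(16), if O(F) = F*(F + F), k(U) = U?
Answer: -1152/7 ≈ -164.57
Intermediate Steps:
O(F) = 2*F**2 (O(F) = F*(2*F) = 2*F**2)
a(T, y) = 2*T*(-4 + T) (a(T, y) = (-4 + T)*(2*T) = 2*T*(-4 + T))
E(J) = -(22 + J)*(71 + J)/7 (E(J) = -(J + 22)*(J + 71)/7 = -(22 + J)*(71 + J)/7)
E(a(3, O(-1))) - k(16) = (-1562/7 - 186*3*(-4 + 3)/7 - 36*(-4 + 3)**2/7) - 1*16 = (-1562/7 - 186*3*(-1)/7 - (2*3*(-1))**2/7) - 16 = (-1562/7 - 93/7*(-6) - 1/7*(-6)**2) - 16 = (-1562/7 + 558/7 - 1/7*36) - 16 = (-1562/7 + 558/7 - 36/7) - 16 = -1040/7 - 16 = -1152/7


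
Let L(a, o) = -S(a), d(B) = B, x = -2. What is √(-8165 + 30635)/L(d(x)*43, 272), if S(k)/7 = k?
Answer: √22470/602 ≈ 0.24900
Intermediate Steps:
S(k) = 7*k
L(a, o) = -7*a
√(-8165 + 30635)/L(d(x)*43, 272) = √(-8165 + 30635)/((-(-14)*43)) = √22470/((-7*(-86))) = √22470/602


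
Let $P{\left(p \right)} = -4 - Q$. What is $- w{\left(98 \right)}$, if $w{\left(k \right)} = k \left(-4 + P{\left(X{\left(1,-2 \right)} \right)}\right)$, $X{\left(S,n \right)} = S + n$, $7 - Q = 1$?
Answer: $1372$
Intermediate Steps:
$Q = 6$ ($Q = 7 - 1 = 6$)
$P{\left(p \right)} = -10$ ($P{\left(p \right)} = -4 - 6 = -10$)
$w{\left(k \right)} = - 14 k$ ($w{\left(k \right)} = k \left(-4 - 10\right) = k \left(-14\right) = - 14 k$)
$- w{\left(98 \right)} = - \left(-14\right) 98 = \left(-1\right) \left(-1372\right) = 1372$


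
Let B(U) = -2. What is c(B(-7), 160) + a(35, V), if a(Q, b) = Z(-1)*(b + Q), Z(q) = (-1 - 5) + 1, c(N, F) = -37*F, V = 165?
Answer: -6920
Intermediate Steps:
Z(q) = -5 (Z(q) = -6 + 1 = -5)
a(Q, b) = -5*Q - 5*b (a(Q, b) = -5*(b + Q) = -5*(Q + b) = -5*Q - 5*b)
c(B(-7), 160) + a(35, V) = -37*160 + (-5*35 - 5*165) = -5920 + (-175 - 825) = -5920 - 1000 = -6920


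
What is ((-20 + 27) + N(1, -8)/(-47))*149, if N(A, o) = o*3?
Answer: 52597/47 ≈ 1119.1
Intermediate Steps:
N(A, o) = 3*o
((-20 + 27) + N(1, -8)/(-47))*149 = ((-20 + 27) + (3*(-8))/(-47))*149 = (7 - 24*(-1/47))*149 = (7 + 24/47)*149 = (353/47)*149 = 52597/47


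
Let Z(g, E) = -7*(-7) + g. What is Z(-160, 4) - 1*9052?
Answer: -9163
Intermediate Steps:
Z(g, E) = 49 + g
Z(-160, 4) - 1*9052 = (49 - 160) - 1*9052 = -111 - 9052 = -9163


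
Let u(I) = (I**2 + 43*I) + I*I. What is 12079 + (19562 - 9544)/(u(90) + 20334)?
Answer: 244024967/20202 ≈ 12079.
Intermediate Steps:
u(I) = 2*I**2 + 43*I (u(I) = (I**2 + 43*I) + I**2 = 2*I**2 + 43*I)
12079 + (19562 - 9544)/(u(90) + 20334) = 12079 + (19562 - 9544)/(90*(43 + 2*90) + 20334) = 12079 + 10018/(90*(43 + 180) + 20334) = 12079 + 10018/(90*223 + 20334) = 12079 + 10018/(20070 + 20334) = 12079 + 10018/40404 = 12079 + 10018*(1/40404) = 12079 + 5009/20202 = 244024967/20202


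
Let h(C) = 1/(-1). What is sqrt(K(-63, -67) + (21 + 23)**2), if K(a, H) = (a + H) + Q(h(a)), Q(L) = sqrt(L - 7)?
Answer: sqrt(1806 + 2*I*sqrt(2)) ≈ 42.497 + 0.0333*I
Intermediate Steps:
h(C) = -1
Q(L) = sqrt(-7 + L)
K(a, H) = H + a + 2*I*sqrt(2) (K(a, H) = (a + H) + sqrt(-7 - 1) = (H + a) + sqrt(-8) = (H + a) + 2*I*sqrt(2) = H + a + 2*I*sqrt(2))
sqrt(K(-63, -67) + (21 + 23)**2) = sqrt((-67 - 63 + 2*I*sqrt(2)) + (21 + 23)**2) = sqrt((-130 + 2*I*sqrt(2)) + 44**2) = sqrt((-130 + 2*I*sqrt(2)) + 1936) = sqrt(1806 + 2*I*sqrt(2))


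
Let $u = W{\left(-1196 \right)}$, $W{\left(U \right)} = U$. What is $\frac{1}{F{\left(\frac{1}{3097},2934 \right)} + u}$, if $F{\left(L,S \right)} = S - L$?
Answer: $\frac{3097}{5382585} \approx 0.00057537$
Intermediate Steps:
$u = -1196$
$\frac{1}{F{\left(\frac{1}{3097},2934 \right)} + u} = \frac{1}{\left(2934 - \frac{1}{3097}\right) - 1196} = \frac{1}{\frac{9086597}{3097} - 1196} = \frac{1}{\frac{5382585}{3097}} = \frac{3097}{5382585}$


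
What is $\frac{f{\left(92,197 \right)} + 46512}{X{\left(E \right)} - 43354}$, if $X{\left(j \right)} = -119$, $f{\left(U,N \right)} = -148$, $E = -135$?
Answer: $- \frac{46364}{43473} \approx -1.0665$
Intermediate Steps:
$\frac{f{\left(92,197 \right)} + 46512}{X{\left(E \right)} - 43354} = \frac{-148 + 46512}{-119 - 43354} = \frac{46364}{-43473} = 46364 \left(- \frac{1}{43473}\right) = - \frac{46364}{43473}$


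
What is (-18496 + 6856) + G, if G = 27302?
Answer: 15662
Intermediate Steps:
(-18496 + 6856) + G = (-18496 + 6856) + 27302 = -11640 + 27302 = 15662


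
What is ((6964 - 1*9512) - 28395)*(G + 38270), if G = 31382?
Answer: -2155241836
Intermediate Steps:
((6964 - 1*9512) - 28395)*(G + 38270) = ((6964 - 1*9512) - 28395)*(31382 + 38270) = ((6964 - 9512) - 28395)*69652 = (-2548 - 28395)*69652 = -30943*69652 = -2155241836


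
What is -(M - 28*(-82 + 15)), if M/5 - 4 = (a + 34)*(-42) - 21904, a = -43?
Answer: 105734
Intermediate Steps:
M = -107610 (M = 20 + 5*((-43 + 34)*(-42) - 21904) = 20 + 5*(-9*(-42) - 21904) = 20 + 5*(378 - 21904) = 20 + 5*(-21526) = 20 - 107630 = -107610)
-(M - 28*(-82 + 15)) = -(-107610 - 28*(-82 + 15)) = -(-107610 - 28*(-67)) = -(-107610 - 1*(-1876)) = -(-107610 + 1876) = -1*(-105734) = 105734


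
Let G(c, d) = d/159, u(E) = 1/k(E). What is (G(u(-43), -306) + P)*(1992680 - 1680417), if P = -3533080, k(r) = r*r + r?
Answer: -58472290332946/53 ≈ -1.1033e+12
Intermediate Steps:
k(r) = r + r² (k(r) = r² + r = r + r²)
u(E) = 1/(E*(1 + E))
G(c, d) = d/159 (G(c, d) = d*(1/159) = d/159)
(G(u(-43), -306) + P)*(1992680 - 1680417) = ((1/159)*(-306) - 3533080)*(1992680 - 1680417) = (-102/53 - 3533080)*312263 = -187253342/53*312263 = -58472290332946/53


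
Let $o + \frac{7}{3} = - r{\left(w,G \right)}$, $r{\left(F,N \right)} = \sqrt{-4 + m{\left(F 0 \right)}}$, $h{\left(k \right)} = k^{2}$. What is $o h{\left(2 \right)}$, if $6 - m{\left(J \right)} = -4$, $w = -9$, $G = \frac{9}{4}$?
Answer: $- \frac{28}{3} - 4 \sqrt{6} \approx -19.131$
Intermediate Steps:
$G = \frac{9}{4}$ ($G = 9 \cdot \frac{1}{4} = \frac{9}{4} \approx 2.25$)
$m{\left(J \right)} = 10$ ($m{\left(J \right)} = 6 - -4 = 6 + 4 = 10$)
$r{\left(F,N \right)} = \sqrt{6}$ ($r{\left(F,N \right)} = \sqrt{-4 + 10} = \sqrt{6}$)
$o = - \frac{7}{3} - \sqrt{6} \approx -4.7828$
$o h{\left(2 \right)} = \left(- \frac{7}{3} - \sqrt{6}\right) 2^{2} = \left(- \frac{7}{3} - \sqrt{6}\right) 4 = - \frac{28}{3} - 4 \sqrt{6}$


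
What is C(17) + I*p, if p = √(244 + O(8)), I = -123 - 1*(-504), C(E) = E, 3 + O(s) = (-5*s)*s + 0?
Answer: 17 + 381*I*√79 ≈ 17.0 + 3386.4*I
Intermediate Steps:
O(s) = -3 - 5*s² (O(s) = -3 + ((-5*s)*s + 0) = -3 + (-5*s² + 0) = -3 - 5*s²)
I = 381 (I = -123 + 504 = 381)
p = I*√79 (p = √(244 + (-3 - 5*8²)) = √(244 + (-3 - 5*64)) = √(244 + (-3 - 320)) = √(244 - 323) = √(-79) = I*√79 ≈ 8.8882*I)
C(17) + I*p = 17 + 381*(I*√79) = 17 + 381*I*√79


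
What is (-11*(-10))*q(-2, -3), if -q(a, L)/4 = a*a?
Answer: -1760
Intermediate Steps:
q(a, L) = -4*a**2 (q(a, L) = -4*a*a = -4*a**2)
(-11*(-10))*q(-2, -3) = (-11*(-10))*(-4*(-2)**2) = 110*(-4*4) = 110*(-16) = -1760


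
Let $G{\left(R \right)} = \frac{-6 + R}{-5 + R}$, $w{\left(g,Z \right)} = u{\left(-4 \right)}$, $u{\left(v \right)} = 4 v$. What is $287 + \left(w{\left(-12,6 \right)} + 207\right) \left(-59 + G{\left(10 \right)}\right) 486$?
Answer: $- \frac{27010931}{5} \approx -5.4022 \cdot 10^{6}$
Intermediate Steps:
$w{\left(g,Z \right)} = -16$ ($w{\left(g,Z \right)} = 4 \left(-4\right) = -16$)
$G{\left(R \right)} = \frac{-6 + R}{-5 + R}$
$287 + \left(w{\left(-12,6 \right)} + 207\right) \left(-59 + G{\left(10 \right)}\right) 486 = 287 + \left(-16 + 207\right) \left(-59 + \frac{-6 + 10}{-5 + 10}\right) 486 = 287 + 191 \left(-59 + \frac{1}{5} \cdot 4\right) 486 = 287 + 191 \left(-59 + \frac{4}{5}\right) 486 = 287 + 191 \left(- \frac{291}{5}\right) 486 = 287 - \frac{27012366}{5} = - \frac{27010931}{5}$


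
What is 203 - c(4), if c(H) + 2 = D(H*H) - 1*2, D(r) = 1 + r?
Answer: 190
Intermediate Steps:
c(H) = -3 + H**2 (c(H) = -2 + ((1 + H*H) - 1*2) = -2 + ((1 + H**2) - 2) = -2 + (-1 + H**2) = -3 + H**2)
203 - c(4) = 203 - (-3 + 4**2) = 203 - (-3 + 16) = 203 - 1*13 = 203 - 13 = 190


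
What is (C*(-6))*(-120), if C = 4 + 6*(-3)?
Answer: -10080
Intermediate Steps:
C = -14 (C = 4 - 18 = -14)
(C*(-6))*(-120) = -14*(-6)*(-120) = 84*(-120) = -10080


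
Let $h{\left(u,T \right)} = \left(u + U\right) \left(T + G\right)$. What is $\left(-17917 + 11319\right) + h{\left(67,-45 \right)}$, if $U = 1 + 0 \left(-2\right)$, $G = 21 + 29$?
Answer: $-6258$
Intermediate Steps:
$G = 50$
$U = 1$ ($U = 1 + 0 = 1$)
$h{\left(u,T \right)} = \left(1 + u\right) \left(50 + T\right)$ ($h{\left(u,T \right)} = \left(u + 1\right) \left(T + 50\right) = \left(1 + u\right) \left(50 + T\right)$)
$\left(-17917 + 11319\right) + h{\left(67,-45 \right)} = \left(-17917 + 11319\right) + \left(50 - 45 + 50 \cdot 67 - 3015\right) = -6598 + \left(50 - 45 + 3350 - 3015\right) = -6598 + 340 = -6258$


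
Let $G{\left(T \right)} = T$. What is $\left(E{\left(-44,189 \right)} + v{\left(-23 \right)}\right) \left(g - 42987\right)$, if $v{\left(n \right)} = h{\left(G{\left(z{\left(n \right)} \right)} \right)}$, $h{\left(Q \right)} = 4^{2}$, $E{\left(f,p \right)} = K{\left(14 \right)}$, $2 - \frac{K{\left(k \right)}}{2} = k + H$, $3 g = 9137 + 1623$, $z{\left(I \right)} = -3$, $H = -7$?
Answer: $-236402$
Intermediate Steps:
$g = \frac{10760}{3}$ ($g = \frac{9137 + 1623}{3} = \frac{1}{3} \cdot 10760 = \frac{10760}{3} \approx 3586.7$)
$K{\left(k \right)} = 18 - 2 k$ ($K{\left(k \right)} = 4 - 2 \left(k - 7\right) = 4 - 2 \left(-7 + k\right) = 4 - \left(-14 + 2 k\right) = 18 - 2 k$)
$E{\left(f,p \right)} = -10$ ($E{\left(f,p \right)} = 18 - 28 = -10$)
$h{\left(Q \right)} = 16$
$v{\left(n \right)} = 16$
$\left(E{\left(-44,189 \right)} + v{\left(-23 \right)}\right) \left(g - 42987\right) = \left(-10 + 16\right) \left(\frac{10760}{3} - 42987\right) = 6 \left(- \frac{118201}{3}\right) = -236402$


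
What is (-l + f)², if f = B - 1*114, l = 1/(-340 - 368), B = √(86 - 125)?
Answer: 6494716225/501264 - 80711*I*√39/354 ≈ 12957.0 - 1423.8*I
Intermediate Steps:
B = I*√39 (B = √(-39) = I*√39 ≈ 6.245*I)
l = -1/708 (l = 1/(-708) = -1/708 ≈ -0.0014124)
f = -114 + I*√39 (f = I*√39 - 1*114 = I*√39 - 114 = -114 + I*√39 ≈ -114.0 + 6.245*I)
(-l + f)² = (-1*(-1/708) + (-114 + I*√39))² = (1/708 + (-114 + I*√39))² = (-80711/708 + I*√39)²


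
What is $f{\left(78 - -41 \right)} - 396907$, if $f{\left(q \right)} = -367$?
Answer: $-397274$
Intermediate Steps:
$f{\left(78 - -41 \right)} - 396907 = -367 - 396907 = -397274$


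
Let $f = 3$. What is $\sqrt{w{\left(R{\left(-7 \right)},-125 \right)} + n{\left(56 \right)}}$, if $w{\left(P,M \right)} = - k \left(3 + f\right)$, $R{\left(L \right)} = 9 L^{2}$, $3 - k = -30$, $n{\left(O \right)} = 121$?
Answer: $i \sqrt{77} \approx 8.775 i$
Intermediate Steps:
$k = 33$ ($k = 3 - -30 = 3 + 30 = 33$)
$w{\left(P,M \right)} = -198$ ($w{\left(P,M \right)} = - 33 \left(3 + 3\right) = - 33 \cdot 6 = \left(-1\right) 198 = -198$)
$\sqrt{w{\left(R{\left(-7 \right)},-125 \right)} + n{\left(56 \right)}} = \sqrt{-198 + 121} = \sqrt{-77} = i \sqrt{77}$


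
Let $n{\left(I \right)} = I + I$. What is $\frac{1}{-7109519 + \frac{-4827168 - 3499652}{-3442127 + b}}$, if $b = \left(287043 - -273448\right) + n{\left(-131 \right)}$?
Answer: $- \frac{1440949}{10244450130121} \approx -1.4066 \cdot 10^{-7}$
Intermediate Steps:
$n{\left(I \right)} = 2 I$
$b = 560229$ ($b = \left(287043 - -273448\right) + 2 \left(-131\right) = \left(287043 + 273448\right) - 262 = 560491 - 262 = 560229$)
$\frac{1}{-7109519 + \frac{-4827168 - 3499652}{-3442127 + b}} = \frac{1}{-7109519 + \frac{-4827168 - 3499652}{-3442127 + 560229}} = \frac{1}{-7109519 - \frac{8326820}{-2881898}} = \frac{1}{-7109519 - - \frac{4163410}{1440949}} = \frac{1}{-7109519 + \frac{4163410}{1440949}} = \frac{1}{- \frac{10244450130121}{1440949}} = - \frac{1440949}{10244450130121}$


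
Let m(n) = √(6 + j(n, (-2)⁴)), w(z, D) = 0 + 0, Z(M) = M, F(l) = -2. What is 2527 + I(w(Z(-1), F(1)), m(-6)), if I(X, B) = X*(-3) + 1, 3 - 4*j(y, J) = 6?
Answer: 2528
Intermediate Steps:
j(y, J) = -¾ (j(y, J) = ¾ - ¼*6 = ¾ - 3/2 = -¾)
w(z, D) = 0
m(n) = √21/2 (m(n) = √(6 - ¾) = √(21/4) = √21/2)
I(X, B) = 1 - 3*X (I(X, B) = -3*X + 1 = 1 - 3*X)
2527 + I(w(Z(-1), F(1)), m(-6)) = 2527 + (1 - 3*0) = 2527 + (1 + 0) = 2527 + 1 = 2528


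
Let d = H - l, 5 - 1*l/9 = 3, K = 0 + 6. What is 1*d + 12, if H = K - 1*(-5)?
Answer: 5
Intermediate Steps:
K = 6
H = 11 (H = 6 - 1*(-5) = 6 + 5 = 11)
l = 18 (l = 45 - 9*3 = 45 - 27 = 18)
d = -7 (d = 11 - 1*18 = 11 - 18 = -7)
1*d + 12 = 1*(-7) + 12 = -7 + 12 = 5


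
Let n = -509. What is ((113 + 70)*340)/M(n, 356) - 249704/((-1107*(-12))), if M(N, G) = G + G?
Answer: 40546327/591138 ≈ 68.590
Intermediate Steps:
M(N, G) = 2*G
((113 + 70)*340)/M(n, 356) - 249704/((-1107*(-12))) = ((113 + 70)*340)/((2*356)) - 249704/((-1107*(-12))) = (183*340)/712 - 249704/13284 = 62220*(1/712) - 249704*1/13284 = 15555/178 - 62426/3321 = 40546327/591138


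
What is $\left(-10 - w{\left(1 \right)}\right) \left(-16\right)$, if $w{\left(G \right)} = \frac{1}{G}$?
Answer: $176$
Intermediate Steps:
$\left(-10 - w{\left(1 \right)}\right) \left(-16\right) = \left(-10 - 1^{-1}\right) \left(-16\right) = \left(-10 - 1\right) \left(-16\right) = \left(-11\right) \left(-16\right) = 176$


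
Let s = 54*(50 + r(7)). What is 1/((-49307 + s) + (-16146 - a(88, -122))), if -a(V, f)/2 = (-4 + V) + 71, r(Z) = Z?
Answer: -1/62065 ≈ -1.6112e-5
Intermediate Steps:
s = 3078 (s = 54*(50 + 7) = 54*57 = 3078)
a(V, f) = -134 - 2*V (a(V, f) = -2*((-4 + V) + 71) = -2*(67 + V) = -134 - 2*V)
1/((-49307 + s) + (-16146 - a(88, -122))) = 1/((-49307 + 3078) + (-16146 - (-134 - 2*88))) = 1/(-46229 + (-16146 - (-134 - 176))) = 1/(-46229 + (-16146 - 1*(-310))) = 1/(-46229 + (-16146 + 310)) = 1/(-46229 - 15836) = 1/(-62065) = -1/62065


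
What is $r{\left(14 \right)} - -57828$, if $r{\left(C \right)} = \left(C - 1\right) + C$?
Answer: $57855$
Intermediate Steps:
$r{\left(C \right)} = -1 + 2 C$ ($r{\left(C \right)} = \left(-1 + C\right) + C = -1 + 2 C$)
$r{\left(14 \right)} - -57828 = \left(-1 + 2 \cdot 14\right) - -57828 = \left(-1 + 28\right) + 57828 = 27 + 57828 = 57855$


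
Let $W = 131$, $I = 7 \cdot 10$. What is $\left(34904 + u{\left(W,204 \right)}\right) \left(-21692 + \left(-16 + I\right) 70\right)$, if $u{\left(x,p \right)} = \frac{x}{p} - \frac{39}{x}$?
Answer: $- \frac{4177005413078}{6681} \approx -6.2521 \cdot 10^{8}$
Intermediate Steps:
$I = 70$
$u{\left(x,p \right)} = - \frac{39}{x} + \frac{x}{p}$
$\left(34904 + u{\left(W,204 \right)}\right) \left(-21692 + \left(-16 + I\right) 70\right) = \left(34904 + \left(- \frac{39}{131} + \frac{131}{204}\right)\right) \left(-21692 + \left(-16 + 70\right) 70\right) = \left(34904 + \left(\left(-39\right) \frac{1}{131} + 131 \cdot \frac{1}{204}\right)\right) \left(-21692 + 54 \cdot 70\right) = \left(34904 + \left(- \frac{39}{131} + \frac{131}{204}\right)\right) \left(-21692 + 3780\right) = \left(34904 + \frac{9205}{26724}\right) \left(-17912\right) = \frac{932783701}{26724} \left(-17912\right) = - \frac{4177005413078}{6681}$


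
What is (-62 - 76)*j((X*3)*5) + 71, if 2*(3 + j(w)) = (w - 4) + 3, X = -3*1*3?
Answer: 9869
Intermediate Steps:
X = -9 (X = -3*3 = -9)
j(w) = -7/2 + w/2 (j(w) = -3 + ((w - 4) + 3)/2 = -3 + ((-4 + w) + 3)/2 = -3 + (-1 + w)/2 = -3 + (-½ + w/2) = -7/2 + w/2)
(-62 - 76)*j((X*3)*5) + 71 = (-62 - 76)*(-7/2 + (-9*3*5)/2) + 71 = -138*(-7/2 + (-27*5)/2) + 71 = -138*(-7/2 + (½)*(-135)) + 71 = -138*(-7/2 - 135/2) + 71 = -138*(-71) + 71 = 9798 + 71 = 9869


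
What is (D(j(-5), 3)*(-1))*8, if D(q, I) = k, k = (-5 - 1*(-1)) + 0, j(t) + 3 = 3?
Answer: 32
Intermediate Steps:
j(t) = 0 (j(t) = -3 + 3 = 0)
k = -4 (k = (-5 + 1) + 0 = -4 + 0 = -4)
D(q, I) = -4
(D(j(-5), 3)*(-1))*8 = -4*(-1)*8 = 4*8 = 32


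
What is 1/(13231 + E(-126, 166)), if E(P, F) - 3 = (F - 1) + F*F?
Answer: 1/40955 ≈ 2.4417e-5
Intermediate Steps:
E(P, F) = 2 + F + F² (E(P, F) = 3 + ((F - 1) + F*F) = 3 + ((-1 + F) + F²) = 3 + (-1 + F + F²) = 2 + F + F²)
1/(13231 + E(-126, 166)) = 1/(13231 + (2 + 166 + 166²)) = 1/(13231 + (2 + 166 + 27556)) = 1/(13231 + 27724) = 1/40955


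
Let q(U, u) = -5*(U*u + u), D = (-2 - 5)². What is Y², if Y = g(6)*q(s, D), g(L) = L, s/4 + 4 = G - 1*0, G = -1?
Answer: 780084900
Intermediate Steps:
s = -20 (s = -16 + 4*(-1 - 1*0) = -16 + 4*(-1 + 0) = -16 + 4*(-1) = -16 - 4 = -20)
D = 49 (D = (-7)² = 49)
q(U, u) = -5*u - 5*U*u (q(U, u) = -5*(u + U*u) = -5*u - 5*U*u)
Y = 27930 (Y = 6*(-5*49*(1 - 20)) = 6*(-5*49*(-19)) = 6*4655 = 27930)
Y² = 27930² = 780084900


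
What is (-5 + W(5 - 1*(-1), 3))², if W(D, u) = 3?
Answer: 4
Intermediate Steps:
(-5 + W(5 - 1*(-1), 3))² = (-5 + 3)² = (-2)² = 4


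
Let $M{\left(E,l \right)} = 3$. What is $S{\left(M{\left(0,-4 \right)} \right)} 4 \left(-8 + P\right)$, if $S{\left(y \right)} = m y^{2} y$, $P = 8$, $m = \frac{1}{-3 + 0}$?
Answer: $0$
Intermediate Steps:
$m = - \frac{1}{3}$ ($m = \frac{1}{-3} = - \frac{1}{3} \approx -0.33333$)
$S{\left(y \right)} = - \frac{y^{3}}{3}$ ($S{\left(y \right)} = - \frac{y^{2}}{3} y = - \frac{y^{3}}{3}$)
$S{\left(M{\left(0,-4 \right)} \right)} 4 \left(-8 + P\right) = - \frac{3^{3}}{3} \cdot 4 \left(-8 + 8\right) = \left(- \frac{1}{3}\right) 27 \cdot 4 \cdot 0 = \left(-9\right) 0 = 0$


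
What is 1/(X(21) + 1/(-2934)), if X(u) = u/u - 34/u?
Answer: -20538/12721 ≈ -1.6145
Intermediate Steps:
X(u) = 1 - 34/u
1/(X(21) + 1/(-2934)) = 1/((-34 + 21)/21 + 1/(-2934)) = 1/((1/21)*(-13) - 1/2934) = 1/(-13/21 - 1/2934) = 1/(-12721/20538) = -20538/12721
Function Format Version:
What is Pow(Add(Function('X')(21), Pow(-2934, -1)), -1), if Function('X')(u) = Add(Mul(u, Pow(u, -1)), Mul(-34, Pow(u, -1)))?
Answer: Rational(-20538, 12721) ≈ -1.6145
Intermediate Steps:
Function('X')(u) = Add(1, Mul(-34, Pow(u, -1)))
Pow(Add(Function('X')(21), Pow(-2934, -1)), -1) = Pow(Add(Mul(Pow(21, -1), Add(-34, 21)), Pow(-2934, -1)), -1) = Pow(Add(Mul(Rational(1, 21), -13), Rational(-1, 2934)), -1) = Pow(Add(Rational(-13, 21), Rational(-1, 2934)), -1) = Pow(Rational(-12721, 20538), -1) = Rational(-20538, 12721)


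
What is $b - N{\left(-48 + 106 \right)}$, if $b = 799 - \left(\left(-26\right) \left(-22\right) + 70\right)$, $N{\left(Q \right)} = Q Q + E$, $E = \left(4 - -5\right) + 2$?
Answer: $-3218$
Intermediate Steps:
$E = 11$ ($E = \left(4 + 5\right) + 2 = 9 + 2 = 11$)
$N{\left(Q \right)} = 11 + Q^{2}$ ($N{\left(Q \right)} = Q Q + 11 = Q^{2} + 11 = 11 + Q^{2}$)
$b = 157$ ($b = 799 - \left(572 + 70\right) = 799 - 642 = 157$)
$b - N{\left(-48 + 106 \right)} = 157 - \left(11 + \left(-48 + 106\right)^{2}\right) = 157 - \left(11 + 58^{2}\right) = 157 - \left(11 + 3364\right) = 157 - 3375 = -3218$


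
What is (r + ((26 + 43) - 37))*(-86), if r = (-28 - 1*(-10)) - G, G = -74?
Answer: -7568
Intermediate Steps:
r = 56 (r = (-28 - 1*(-10)) - 1*(-74) = (-28 + 10) + 74 = -18 + 74 = 56)
(r + ((26 + 43) - 37))*(-86) = (56 + ((26 + 43) - 37))*(-86) = (56 + (69 - 37))*(-86) = (56 + 32)*(-86) = 88*(-86) = -7568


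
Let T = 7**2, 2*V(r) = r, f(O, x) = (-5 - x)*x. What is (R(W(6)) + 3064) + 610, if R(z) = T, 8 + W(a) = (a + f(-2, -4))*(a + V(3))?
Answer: 3723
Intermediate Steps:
f(O, x) = x*(-5 - x)
V(r) = r/2
T = 49
W(a) = -8 + (4 + a)*(3/2 + a) (W(a) = -8 + (a - 1*(-4)*(5 - 4))*(a + (1/2)*3) = -8 + (a - 1*(-4)*1)*(a + 3/2) = -8 + (a + 4)*(3/2 + a) = -8 + (4 + a)*(3/2 + a))
R(z) = 49
(R(W(6)) + 3064) + 610 = (49 + 3064) + 610 = 3113 + 610 = 3723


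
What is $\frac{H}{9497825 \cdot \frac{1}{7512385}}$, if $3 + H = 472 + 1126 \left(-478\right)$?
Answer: $- \frac{807970529043}{1899565} \approx -4.2535 \cdot 10^{5}$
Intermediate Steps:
$H = -537759$ ($H = -3 + \left(472 + 1126 \left(-478\right)\right) = -3 + \left(472 - 538228\right) = -3 - 537756 = -537759$)
$\frac{H}{9497825 \cdot \frac{1}{7512385}} = - \frac{537759}{9497825 \cdot \frac{1}{7512385}} = - \frac{537759}{\frac{1899565}{1502477}} = \left(-537759\right) \frac{1502477}{1899565} = - \frac{807970529043}{1899565}$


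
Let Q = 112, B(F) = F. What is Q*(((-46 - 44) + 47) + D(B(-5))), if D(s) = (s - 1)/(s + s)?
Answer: -23744/5 ≈ -4748.8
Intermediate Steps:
D(s) = (-1 + s)/(2*s) (D(s) = (-1 + s)/((2*s)) = (-1 + s)*(1/(2*s)) = (-1 + s)/(2*s))
Q*(((-46 - 44) + 47) + D(B(-5))) = 112*(((-46 - 44) + 47) + (½)*(-1 - 5)/(-5)) = 112*((-90 + 47) + (½)*(-⅕)*(-6)) = 112*(-43 + ⅗) = 112*(-212/5) = -23744/5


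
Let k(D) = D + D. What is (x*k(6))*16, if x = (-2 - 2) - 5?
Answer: -1728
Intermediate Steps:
k(D) = 2*D
x = -9 (x = -4 - 5 = -9)
(x*k(6))*16 = -18*6*16 = -9*12*16 = -108*16 = -1728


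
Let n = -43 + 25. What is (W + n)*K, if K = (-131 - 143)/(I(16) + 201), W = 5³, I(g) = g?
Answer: -29318/217 ≈ -135.11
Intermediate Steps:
n = -18
W = 125
K = -274/217 (K = (-131 - 143)/(16 + 201) = -274/217 ≈ -1.2627)
(W + n)*K = (125 - 18)*(-274/217) = 107*(-274/217) = -29318/217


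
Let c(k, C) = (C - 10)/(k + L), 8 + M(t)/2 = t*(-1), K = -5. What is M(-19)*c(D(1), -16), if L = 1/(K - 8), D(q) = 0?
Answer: 7436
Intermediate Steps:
M(t) = -16 - 2*t (M(t) = -16 + 2*(t*(-1)) = -16 + 2*(-t) = -16 - 2*t)
L = -1/13 (L = 1/(-5 - 8) = 1/(-13) = -1/13 ≈ -0.076923)
c(k, C) = (-10 + C)/(-1/13 + k) (c(k, C) = (C - 10)/(k - 1/13) = (-10 + C)/(-1/13 + k))
M(-19)*c(D(1), -16) = (-16 - 2*(-19))*(13*(-10 - 16)/(-1 + 13*0)) = (-16 + 38)*(13*(-26)/(-1 + 0)) = 22*(13*(-26)/(-1)) = 22*(13*(-1)*(-26)) = 22*338 = 7436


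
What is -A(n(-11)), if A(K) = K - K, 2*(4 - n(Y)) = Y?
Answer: 0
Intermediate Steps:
n(Y) = 4 - Y/2
A(K) = 0
-A(n(-11)) = -1*0 = 0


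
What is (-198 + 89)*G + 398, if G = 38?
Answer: -3744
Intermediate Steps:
(-198 + 89)*G + 398 = (-198 + 89)*38 + 398 = -109*38 + 398 = -4142 + 398 = -3744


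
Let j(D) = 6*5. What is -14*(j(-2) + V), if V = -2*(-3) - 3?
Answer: -462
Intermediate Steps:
j(D) = 30
V = 3 (V = 6 - 3 = 3)
-14*(j(-2) + V) = -14*(30 + 3) = -14*33 = -462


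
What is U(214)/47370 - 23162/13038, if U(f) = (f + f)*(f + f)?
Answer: 35865807/17155835 ≈ 2.0906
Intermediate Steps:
U(f) = 4*f² (U(f) = (2*f)*(2*f) = 4*f²)
U(214)/47370 - 23162/13038 = (4*214²)/47370 - 23162/13038 = (4*45796)*(1/47370) - 23162*1/13038 = 183184*(1/47370) - 11581/6519 = 91592/23685 - 11581/6519 = 35865807/17155835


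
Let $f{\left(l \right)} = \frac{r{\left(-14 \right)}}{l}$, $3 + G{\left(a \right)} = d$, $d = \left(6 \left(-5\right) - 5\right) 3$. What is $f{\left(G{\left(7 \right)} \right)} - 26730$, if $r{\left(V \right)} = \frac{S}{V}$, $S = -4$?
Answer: $- \frac{10103941}{378} \approx -26730.0$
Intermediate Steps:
$d = -105$ ($d = \left(-30 - 5\right) 3 = \left(-35\right) 3 = -105$)
$r{\left(V \right)} = - \frac{4}{V}$
$G{\left(a \right)} = -108$ ($G{\left(a \right)} = -3 - 105 = -108$)
$f{\left(l \right)} = \frac{2}{7 l}$ ($f{\left(l \right)} = \frac{\left(-4\right) \frac{1}{-14}}{l} = \frac{\left(-4\right) \left(- \frac{1}{14}\right)}{l} = \frac{2}{7 l}$)
$f{\left(G{\left(7 \right)} \right)} - 26730 = \frac{2}{7 \left(-108\right)} - 26730 = \frac{2}{7} \left(- \frac{1}{108}\right) - 26730 = - \frac{1}{378} - 26730 = - \frac{10103941}{378}$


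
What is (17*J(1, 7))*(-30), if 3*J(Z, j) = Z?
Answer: -170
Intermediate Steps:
J(Z, j) = Z/3
(17*J(1, 7))*(-30) = (17*((⅓)*1))*(-30) = (17*(⅓))*(-30) = (17/3)*(-30) = -170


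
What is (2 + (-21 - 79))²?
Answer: 9604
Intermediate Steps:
(2 + (-21 - 79))² = (2 - 100)² = (-98)² = 9604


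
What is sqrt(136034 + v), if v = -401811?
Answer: I*sqrt(265777) ≈ 515.54*I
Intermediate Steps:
sqrt(136034 + v) = sqrt(136034 - 401811) = sqrt(-265777) = I*sqrt(265777)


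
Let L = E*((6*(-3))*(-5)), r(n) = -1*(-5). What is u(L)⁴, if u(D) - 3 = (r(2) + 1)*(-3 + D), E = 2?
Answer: 1286466350625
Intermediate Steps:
r(n) = 5
L = 180 (L = 2*((6*(-3))*(-5)) = 2*(-18*(-5)) = 2*90 = 180)
u(D) = -15 + 6*D (u(D) = 3 + (5 + 1)*(-3 + D) = 3 + 6*(-3 + D) = 3 + (-18 + 6*D) = -15 + 6*D)
u(L)⁴ = (-15 + 6*180)⁴ = (-15 + 1080)⁴ = 1065⁴ = 1286466350625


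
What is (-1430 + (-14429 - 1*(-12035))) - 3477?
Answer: -7301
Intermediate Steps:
(-1430 + (-14429 - 1*(-12035))) - 3477 = (-1430 + (-14429 + 12035)) - 3477 = (-1430 - 2394) - 3477 = -3824 - 3477 = -7301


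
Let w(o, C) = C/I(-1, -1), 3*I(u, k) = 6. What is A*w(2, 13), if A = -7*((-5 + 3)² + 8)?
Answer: -546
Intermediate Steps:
I(u, k) = 2 (I(u, k) = (⅓)*6 = 2)
w(o, C) = C/2
A = -84 (A = -7*((-2)² + 8) = -7*(4 + 8) = -7*12 = -84)
A*w(2, 13) = -42*13 = -84*13/2 = -546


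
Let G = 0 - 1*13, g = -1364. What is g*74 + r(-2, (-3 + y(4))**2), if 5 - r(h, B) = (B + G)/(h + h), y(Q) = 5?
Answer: -403733/4 ≈ -1.0093e+5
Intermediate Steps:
G = -13 (G = 0 - 13 = -13)
r(h, B) = 5 - (-13 + B)/(2*h) (r(h, B) = 5 - (B - 13)/(h + h) = 5 - (-13 + B)/(2*h))
g*74 + r(-2, (-3 + y(4))**2) = -1364*74 + (1/2)*(13 - (-3 + 5)**2 + 10*(-2))/(-2) = -100936 + (1/2)*(-1/2)*(13 - 1*2**2 - 20) = -100936 + (1/2)*(-1/2)*(13 - 1*4 - 20) = -100936 + (1/2)*(-1/2)*(13 - 4 - 20) = -100936 + (1/2)*(-1/2)*(-11) = -100936 + 11/4 = -403733/4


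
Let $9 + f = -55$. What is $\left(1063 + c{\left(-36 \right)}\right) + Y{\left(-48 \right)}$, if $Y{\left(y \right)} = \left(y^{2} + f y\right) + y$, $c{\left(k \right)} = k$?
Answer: $6355$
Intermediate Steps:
$f = -64$ ($f = -9 - 55 = -64$)
$Y{\left(y \right)} = y^{2} - 63 y$ ($Y{\left(y \right)} = \left(y^{2} - 64 y\right) + y = y^{2} - 63 y$)
$\left(1063 + c{\left(-36 \right)}\right) + Y{\left(-48 \right)} = \left(1063 - 36\right) - 48 \left(-63 - 48\right) = 1027 - -5328 = 1027 + 5328 = 6355$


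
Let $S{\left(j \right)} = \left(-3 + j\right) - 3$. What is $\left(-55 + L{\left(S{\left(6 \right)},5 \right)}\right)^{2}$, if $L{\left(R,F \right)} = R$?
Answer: $3025$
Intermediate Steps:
$S{\left(j \right)} = -6 + j$
$\left(-55 + L{\left(S{\left(6 \right)},5 \right)}\right)^{2} = \left(-55 + \left(-6 + 6\right)\right)^{2} = \left(-55 + 0\right)^{2} = \left(-55\right)^{2} = 3025$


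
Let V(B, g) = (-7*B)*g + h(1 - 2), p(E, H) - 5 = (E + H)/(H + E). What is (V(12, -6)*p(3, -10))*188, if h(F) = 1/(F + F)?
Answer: 567948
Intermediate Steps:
p(E, H) = 6 (p(E, H) = 5 + (E + H)/(H + E) = 5 + (E + H)/(E + H) = 5 + 1 = 6)
h(F) = 1/(2*F)
V(B, g) = -½ - 7*B*g (V(B, g) = (-7*B)*g + 1/(2*(1 - 2)) = -7*B*g + (½)/(-1) = -7*B*g + (½)*(-1) = -7*B*g - ½ = -½ - 7*B*g)
(V(12, -6)*p(3, -10))*188 = ((-½ - 7*12*(-6))*6)*188 = ((-½ + 504)*6)*188 = ((1007/2)*6)*188 = 3021*188 = 567948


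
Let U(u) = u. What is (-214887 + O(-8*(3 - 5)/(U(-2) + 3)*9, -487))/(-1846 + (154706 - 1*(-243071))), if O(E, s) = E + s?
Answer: -215230/395931 ≈ -0.54360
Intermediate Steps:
(-214887 + O(-8*(3 - 5)/(U(-2) + 3)*9, -487))/(-1846 + (154706 - 1*(-243071))) = (-214887 + (-8*(3 - 5)/(-2 + 3)*9 - 487))/(-1846 + (154706 - 1*(-243071))) = (-214887 + (-(-16)/1*9 - 487))/(-1846 + (154706 + 243071)) = (-214887 + (-(-16)*9 - 487))/(-1846 + 397777) = (-214887 + (-8*(-2)*9 - 487))/395931 = (-214887 + (16*9 - 487))*(1/395931) = (-214887 + (144 - 487))*(1/395931) = (-214887 - 343)*(1/395931) = -215230*1/395931 = -215230/395931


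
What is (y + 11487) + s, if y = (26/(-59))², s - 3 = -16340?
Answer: -16882174/3481 ≈ -4849.8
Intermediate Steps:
s = -16337 (s = 3 - 16340 = -16337)
y = 676/3481 (y = (26*(-1/59))² = (-26/59)² = 676/3481 ≈ 0.19420)
(y + 11487) + s = (676/3481 + 11487) - 16337 = 39986923/3481 - 16337 = -16882174/3481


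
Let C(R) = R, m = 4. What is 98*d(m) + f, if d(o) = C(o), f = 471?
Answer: 863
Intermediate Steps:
d(o) = o
98*d(m) + f = 98*4 + 471 = 392 + 471 = 863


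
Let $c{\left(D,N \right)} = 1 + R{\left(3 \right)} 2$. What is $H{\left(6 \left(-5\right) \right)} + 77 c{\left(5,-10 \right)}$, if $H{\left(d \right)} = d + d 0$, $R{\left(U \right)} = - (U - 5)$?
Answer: $355$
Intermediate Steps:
$R{\left(U \right)} = 5 - U$ ($R{\left(U \right)} = - (-5 + U) = 5 - U$)
$H{\left(d \right)} = d$ ($H{\left(d \right)} = d + 0 = d$)
$c{\left(D,N \right)} = 5$ ($c{\left(D,N \right)} = 1 + \left(5 - 3\right) 2 = 1 + 2 \cdot 2 = 1 + 4 = 5$)
$H{\left(6 \left(-5\right) \right)} + 77 c{\left(5,-10 \right)} = 6 \left(-5\right) + 77 \cdot 5 = -30 + 385 = 355$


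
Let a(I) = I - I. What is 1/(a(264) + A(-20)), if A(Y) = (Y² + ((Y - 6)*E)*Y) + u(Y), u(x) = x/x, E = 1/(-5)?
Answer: 1/297 ≈ 0.0033670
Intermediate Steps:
E = -⅕ ≈ -0.20000
u(x) = 1
A(Y) = 1 + Y² + Y*(6/5 - Y/5) (A(Y) = (Y² + ((Y - 6)*(-⅕))*Y) + 1 = (Y² + ((-6 + Y)*(-⅕))*Y) + 1 = (Y² + (6/5 - Y/5)*Y) + 1 = (Y² + Y*(6/5 - Y/5)) + 1 = 1 + Y² + Y*(6/5 - Y/5))
a(I) = 0
1/(a(264) + A(-20)) = 1/(0 + (1 + (⅘)*(-20)² + (6/5)*(-20))) = 1/(0 + (1 + (⅘)*400 - 24)) = 1/(0 + (1 + 320 - 24)) = 1/(0 + 297) = 1/297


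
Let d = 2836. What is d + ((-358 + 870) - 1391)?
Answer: 1957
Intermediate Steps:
d + ((-358 + 870) - 1391) = 2836 + ((-358 + 870) - 1391) = 2836 + (512 - 1391) = 2836 - 879 = 1957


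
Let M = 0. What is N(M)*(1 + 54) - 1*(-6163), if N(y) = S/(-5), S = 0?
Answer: 6163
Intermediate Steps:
N(y) = 0 (N(y) = 0/(-5) = 0*(-1/5) = 0)
N(M)*(1 + 54) - 1*(-6163) = 0*(1 + 54) - 1*(-6163) = 0*55 + 6163 = 0 + 6163 = 6163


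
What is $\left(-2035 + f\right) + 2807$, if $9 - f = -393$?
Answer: $1174$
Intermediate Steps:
$f = 402$ ($f = 9 - -393 = 9 + 393 = 402$)
$\left(-2035 + f\right) + 2807 = \left(-2035 + 402\right) + 2807 = -1633 + 2807 = 1174$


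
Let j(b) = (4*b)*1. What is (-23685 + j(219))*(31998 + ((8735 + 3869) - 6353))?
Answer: -872421441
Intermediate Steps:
j(b) = 4*b
(-23685 + j(219))*(31998 + ((8735 + 3869) - 6353)) = (-23685 + 4*219)*(31998 + ((8735 + 3869) - 6353)) = (-23685 + 876)*(31998 + (12604 - 6353)) = -22809*(31998 + 6251) = -22809*38249 = -872421441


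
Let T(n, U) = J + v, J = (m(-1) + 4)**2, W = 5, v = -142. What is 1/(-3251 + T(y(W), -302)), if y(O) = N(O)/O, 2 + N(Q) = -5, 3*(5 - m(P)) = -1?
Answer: -9/29753 ≈ -0.00030249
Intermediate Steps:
m(P) = 16/3 (m(P) = 5 - 1/3*(-1) = 5 + 1/3 = 16/3)
N(Q) = -7 (N(Q) = -2 - 5 = -7)
y(O) = -7/O
J = 784/9 (J = (16/3 + 4)**2 = (28/3)**2 = 784/9 ≈ 87.111)
T(n, U) = -494/9 (T(n, U) = 784/9 - 142 = -494/9)
1/(-3251 + T(y(W), -302)) = 1/(-3251 - 494/9) = 1/(-29753/9) = -9/29753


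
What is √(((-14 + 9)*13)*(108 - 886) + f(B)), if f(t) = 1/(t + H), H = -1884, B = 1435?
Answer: 3*√1132773569/449 ≈ 224.88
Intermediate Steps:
f(t) = 1/(-1884 + t) (f(t) = 1/(t - 1884) = 1/(-1884 + t))
√(((-14 + 9)*13)*(108 - 886) + f(B)) = √(((-14 + 9)*13)*(108 - 886) + 1/(-1884 + 1435)) = √(-5*13*(-778) + 1/(-449)) = √(-65*(-778) - 1/449) = √(50570 - 1/449) = √(22705929/449) = 3*√1132773569/449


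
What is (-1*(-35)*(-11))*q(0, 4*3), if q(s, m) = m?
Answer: -4620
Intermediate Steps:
(-1*(-35)*(-11))*q(0, 4*3) = (-1*(-35)*(-11))*(4*3) = (35*(-11))*12 = -385*12 = -4620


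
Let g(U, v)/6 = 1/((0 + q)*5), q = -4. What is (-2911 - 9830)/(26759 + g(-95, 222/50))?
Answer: -127410/267587 ≈ -0.47614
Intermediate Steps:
g(U, v) = -3/10 (g(U, v) = 6/(((0 - 4)*5)) = 6/((-4*5)) = 6/(-20) = 6*(-1/20) = -3/10)
(-2911 - 9830)/(26759 + g(-95, 222/50)) = (-2911 - 9830)/(26759 - 3/10) = -12741/267587/10 = -12741*10/267587 = -127410/267587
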